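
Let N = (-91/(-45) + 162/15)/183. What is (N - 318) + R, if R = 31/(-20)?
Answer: -10523669/32940 ≈ -319.48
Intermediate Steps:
R = -31/20 (R = 31*(-1/20) = -31/20 ≈ -1.5500)
N = 577/8235 (N = (-91*(-1/45) + 162*(1/15))*(1/183) = (91/45 + 54/5)*(1/183) = (577/45)*(1/183) = 577/8235 ≈ 0.070067)
(N - 318) + R = (577/8235 - 318) - 31/20 = -2618153/8235 - 31/20 = -10523669/32940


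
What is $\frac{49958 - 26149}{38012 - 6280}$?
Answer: $\frac{23809}{31732} \approx 0.75031$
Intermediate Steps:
$\frac{49958 - 26149}{38012 - 6280} = \frac{23809}{31732}$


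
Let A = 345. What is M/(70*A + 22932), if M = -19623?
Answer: -6541/15694 ≈ -0.41678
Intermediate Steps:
M/(70*A + 22932) = -19623/(70*345 + 22932) = -19623/(24150 + 22932) = -19623/47082 = -19623*1/47082 = -6541/15694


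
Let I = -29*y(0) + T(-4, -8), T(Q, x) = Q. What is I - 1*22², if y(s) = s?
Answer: -488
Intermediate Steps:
I = -4 (I = -29*0 - 4 = 0 - 4 = -4)
I - 1*22² = -4 - 1*22² = -4 - 1*484 = -4 - 484 = -488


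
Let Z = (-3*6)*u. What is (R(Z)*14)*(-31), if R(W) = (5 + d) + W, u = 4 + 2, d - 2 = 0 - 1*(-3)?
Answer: 42532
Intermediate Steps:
d = 5 (d = 2 + (0 - 1*(-3)) = 2 + (0 + 3) = 2 + 3 = 5)
u = 6
Z = -108 (Z = -3*6*6 = -18*6 = -108)
R(W) = 10 + W (R(W) = (5 + 5) + W = 10 + W)
(R(Z)*14)*(-31) = ((10 - 108)*14)*(-31) = -98*14*(-31) = -1372*(-31) = 42532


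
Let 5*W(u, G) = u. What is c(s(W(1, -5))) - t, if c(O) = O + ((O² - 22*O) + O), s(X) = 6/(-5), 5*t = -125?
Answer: 1261/25 ≈ 50.440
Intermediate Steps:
t = -25 (t = (⅕)*(-125) = -25)
W(u, G) = u/5
s(X) = -6/5 (s(X) = 6*(-⅕) = -6/5)
c(O) = O² - 20*O (c(O) = O + (O² - 21*O) = O² - 20*O)
c(s(W(1, -5))) - t = -6*(-20 - 6/5)/5 - 1*(-25) = -6/5*(-106/5) + 25 = 636/25 + 25 = 1261/25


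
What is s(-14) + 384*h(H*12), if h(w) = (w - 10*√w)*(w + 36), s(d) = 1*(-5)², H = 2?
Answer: 552985 - 460800*√6 ≈ -5.7574e+5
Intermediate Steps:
s(d) = 25 (s(d) = 1*25 = 25)
h(w) = (36 + w)*(w - 10*√w) (h(w) = (w - 10*√w)*(36 + w) = (36 + w)*(w - 10*√w))
s(-14) + 384*h(H*12) = 25 + 384*((2*12)² - 360*2*√6 - 10*48*√6 + 36*(2*12)) = 25 + 384*(24² - 720*√6 - 480*√6 + 36*24) = 25 + 384*(576 - 720*√6 - 480*√6 + 864) = 25 + 384*(1440 - 1200*√6) = 25 + (552960 - 460800*√6) = 552985 - 460800*√6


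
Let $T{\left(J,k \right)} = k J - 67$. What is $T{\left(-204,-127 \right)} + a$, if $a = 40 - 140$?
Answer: $25741$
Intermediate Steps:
$T{\left(J,k \right)} = -67 + J k$ ($T{\left(J,k \right)} = J k - 67 = -67 + J k$)
$a = -100$ ($a = 40 - 140 = -100$)
$T{\left(-204,-127 \right)} + a = \left(-67 - -25908\right) - 100 = \left(-67 + 25908\right) - 100 = 25841 - 100 = 25741$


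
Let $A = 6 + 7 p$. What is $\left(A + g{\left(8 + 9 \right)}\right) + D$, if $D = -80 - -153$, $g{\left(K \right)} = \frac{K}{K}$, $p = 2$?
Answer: $94$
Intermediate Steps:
$g{\left(K \right)} = 1$
$D = 73$ ($D = -80 + 153 = 73$)
$A = 20$ ($A = 6 + 7 \cdot 2 = 6 + 14 = 20$)
$\left(A + g{\left(8 + 9 \right)}\right) + D = \left(20 + 1\right) + 73 = 21 + 73 = 94$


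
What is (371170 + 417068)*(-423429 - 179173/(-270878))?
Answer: -45204433059823191/135439 ≈ -3.3376e+11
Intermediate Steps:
(371170 + 417068)*(-423429 - 179173/(-270878)) = 788238*(-423429 - 179173*(-1/270878)) = 788238*(-423429 + 179173/270878) = 788238*(-114697421489/270878) = -45204433059823191/135439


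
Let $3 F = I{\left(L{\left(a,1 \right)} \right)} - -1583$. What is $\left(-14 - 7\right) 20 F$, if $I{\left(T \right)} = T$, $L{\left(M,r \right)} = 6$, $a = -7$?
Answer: $-222460$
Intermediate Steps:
$F = \frac{1589}{3}$ ($F = \frac{6 - -1583}{3} = \frac{6 + 1583}{3} = \frac{1}{3} \cdot 1589 = \frac{1589}{3} \approx 529.67$)
$\left(-14 - 7\right) 20 F = \left(-14 - 7\right) 20 \cdot \frac{1589}{3} = \left(-21\right) 20 \cdot \frac{1589}{3} = \left(-420\right) \frac{1589}{3} = -222460$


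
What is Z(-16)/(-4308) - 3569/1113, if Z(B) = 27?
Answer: -5135101/1598268 ≈ -3.2129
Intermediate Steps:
Z(-16)/(-4308) - 3569/1113 = 27/(-4308) - 3569/1113 = 27*(-1/4308) - 3569*1/1113 = -9/1436 - 3569/1113 = -5135101/1598268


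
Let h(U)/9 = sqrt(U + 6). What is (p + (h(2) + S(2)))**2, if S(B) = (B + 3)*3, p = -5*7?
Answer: 1048 - 720*sqrt(2) ≈ 29.766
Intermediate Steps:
p = -35
S(B) = 9 + 3*B (S(B) = (3 + B)*3 = 9 + 3*B)
h(U) = 9*sqrt(6 + U) (h(U) = 9*sqrt(U + 6) = 9*sqrt(6 + U))
(p + (h(2) + S(2)))**2 = (-35 + (9*sqrt(6 + 2) + (9 + 3*2)))**2 = (-35 + (9*sqrt(8) + (9 + 6)))**2 = (-35 + (9*(2*sqrt(2)) + 15))**2 = (-35 + (18*sqrt(2) + 15))**2 = (-35 + (15 + 18*sqrt(2)))**2 = (-20 + 18*sqrt(2))**2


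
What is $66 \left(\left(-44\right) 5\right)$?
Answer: $-14520$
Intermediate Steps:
$66 \left(\left(-44\right) 5\right) = 66 \left(-220\right) = -14520$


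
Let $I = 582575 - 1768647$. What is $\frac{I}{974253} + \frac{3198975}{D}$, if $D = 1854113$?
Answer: $\frac{917499476539}{1806375152589} \approx 0.50792$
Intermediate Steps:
$I = -1186072$
$\frac{I}{974253} + \frac{3198975}{D} = - \frac{1186072}{974253} + \frac{3198975}{1854113} = \frac{917499476539}{1806375152589}$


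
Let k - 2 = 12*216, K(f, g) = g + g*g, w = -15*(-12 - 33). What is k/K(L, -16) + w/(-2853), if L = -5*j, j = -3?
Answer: 402149/38040 ≈ 10.572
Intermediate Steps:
w = 675 (w = -15*(-45) = 675)
L = 15 (L = -5*(-3) = 15)
K(f, g) = g + g**2
k = 2594 (k = 2 + 12*216 = 2 + 2592 = 2594)
k/K(L, -16) + w/(-2853) = 2594/((-16*(1 - 16))) + 675/(-2853) = 2594/((-16*(-15))) + 675*(-1/2853) = 2594/240 - 75/317 = 2594*(1/240) - 75/317 = 1297/120 - 75/317 = 402149/38040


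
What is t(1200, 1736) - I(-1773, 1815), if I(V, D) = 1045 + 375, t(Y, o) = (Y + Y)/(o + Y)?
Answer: -520840/367 ≈ -1419.2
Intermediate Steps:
t(Y, o) = 2*Y/(Y + o) (t(Y, o) = (2*Y)/(Y + o) = 2*Y/(Y + o))
I(V, D) = 1420
t(1200, 1736) - I(-1773, 1815) = 2*1200/(1200 + 1736) - 1*1420 = 2*1200/2936 - 1420 = 2*1200*(1/2936) - 1420 = 300/367 - 1420 = -520840/367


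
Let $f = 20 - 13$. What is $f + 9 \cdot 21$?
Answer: $196$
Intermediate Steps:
$f = 7$
$f + 9 \cdot 21 = 7 + 9 \cdot 21 = 7 + 189 = 196$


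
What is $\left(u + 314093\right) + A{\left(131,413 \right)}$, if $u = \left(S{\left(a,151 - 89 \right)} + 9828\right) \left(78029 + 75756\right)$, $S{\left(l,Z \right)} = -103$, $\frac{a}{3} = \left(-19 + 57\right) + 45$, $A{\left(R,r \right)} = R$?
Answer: $1495873349$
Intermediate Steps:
$a = 249$ ($a = 3 \left(\left(-19 + 57\right) + 45\right) = 3 \left(38 + 45\right) = 3 \cdot 83 = 249$)
$u = 1495559125$ ($u = \left(-103 + 9828\right) \left(78029 + 75756\right) = 9725 \cdot 153785 = 1495559125$)
$\left(u + 314093\right) + A{\left(131,413 \right)} = \left(1495559125 + 314093\right) + 131 = 1495873218 + 131 = 1495873349$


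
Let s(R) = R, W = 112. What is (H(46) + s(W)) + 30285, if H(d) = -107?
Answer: 30290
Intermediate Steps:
(H(46) + s(W)) + 30285 = (-107 + 112) + 30285 = 5 + 30285 = 30290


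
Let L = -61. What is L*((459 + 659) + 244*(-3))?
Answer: -23546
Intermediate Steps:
L*((459 + 659) + 244*(-3)) = -61*((459 + 659) + 244*(-3)) = -61*(1118 - 732) = -61*386 = -23546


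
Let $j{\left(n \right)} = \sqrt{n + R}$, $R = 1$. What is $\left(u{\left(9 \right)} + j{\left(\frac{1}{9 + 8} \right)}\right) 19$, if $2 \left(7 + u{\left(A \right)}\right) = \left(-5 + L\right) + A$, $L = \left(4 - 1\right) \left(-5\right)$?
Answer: $- \frac{475}{2} + \frac{57 \sqrt{34}}{17} \approx -217.95$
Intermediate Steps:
$j{\left(n \right)} = \sqrt{1 + n}$ ($j{\left(n \right)} = \sqrt{n + 1} = \sqrt{1 + n}$)
$L = -15$ ($L = 3 \left(-5\right) = -15$)
$u{\left(A \right)} = -17 + \frac{A}{2}$ ($u{\left(A \right)} = -7 + \frac{\left(-5 - 15\right) + A}{2} = -7 + \frac{-20 + A}{2} = -7 + \left(-10 + \frac{A}{2}\right) = -17 + \frac{A}{2}$)
$\left(u{\left(9 \right)} + j{\left(\frac{1}{9 + 8} \right)}\right) 19 = \left(\left(-17 + \frac{1}{2} \cdot 9\right) + \sqrt{1 + \frac{1}{9 + 8}}\right) 19 = \left(\left(-17 + \frac{9}{2}\right) + \sqrt{1 + \frac{1}{17}}\right) 19 = \left(- \frac{25}{2} + \sqrt{1 + \frac{1}{17}}\right) 19 = \left(- \frac{25}{2} + \sqrt{\frac{18}{17}}\right) 19 = \left(- \frac{25}{2} + \frac{3 \sqrt{34}}{17}\right) 19 = - \frac{475}{2} + \frac{57 \sqrt{34}}{17}$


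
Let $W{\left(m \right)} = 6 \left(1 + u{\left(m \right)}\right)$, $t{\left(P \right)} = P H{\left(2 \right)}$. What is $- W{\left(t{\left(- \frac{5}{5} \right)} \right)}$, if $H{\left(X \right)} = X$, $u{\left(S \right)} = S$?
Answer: $6$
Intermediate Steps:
$t{\left(P \right)} = 2 P$ ($t{\left(P \right)} = P 2 = 2 P$)
$W{\left(m \right)} = 6 + 6 m$ ($W{\left(m \right)} = 6 \left(1 + m\right) = 6 + 6 m$)
$- W{\left(t{\left(- \frac{5}{5} \right)} \right)} = - (6 + 6 \cdot 2 \left(- \frac{5}{5}\right)) = - (6 + 6 \cdot 2 \left(\left(-5\right) \frac{1}{5}\right)) = - (6 + 6 \cdot 2 \left(-1\right)) = - (6 + 6 \left(-2\right)) = - (6 - 12) = \left(-1\right) \left(-6\right) = 6$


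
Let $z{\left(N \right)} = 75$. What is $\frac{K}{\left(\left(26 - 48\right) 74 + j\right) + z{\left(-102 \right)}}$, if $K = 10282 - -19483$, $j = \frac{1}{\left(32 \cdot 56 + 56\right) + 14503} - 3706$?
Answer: $- \frac{486687515}{85989908} \approx -5.6598$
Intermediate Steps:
$j = - \frac{60596805}{16351}$ ($j = \frac{1}{\left(1792 + 56\right) + 14503} - 3706 = \frac{1}{1848 + 14503} - 3706 = \frac{1}{16351} - 3706 = - \frac{60596805}{16351} \approx -3706.0$)
$K = 29765$ ($K = 10282 + 19483 = 29765$)
$\frac{K}{\left(\left(26 - 48\right) 74 + j\right) + z{\left(-102 \right)}} = \frac{29765}{\left(\left(26 - 48\right) 74 - \frac{60596805}{16351}\right) + 75} = \frac{29765}{\left(\left(-22\right) 74 - \frac{60596805}{16351}\right) + 75} = \frac{29765}{\left(-1628 - \frac{60596805}{16351}\right) + 75} = \frac{29765}{- \frac{87216233}{16351} + 75} = \frac{29765}{- \frac{85989908}{16351}} = 29765 \left(- \frac{16351}{85989908}\right) = - \frac{486687515}{85989908}$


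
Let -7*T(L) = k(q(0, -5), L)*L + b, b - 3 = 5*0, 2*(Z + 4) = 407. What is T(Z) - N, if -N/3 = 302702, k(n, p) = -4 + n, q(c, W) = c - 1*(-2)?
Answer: 6357138/7 ≈ 9.0816e+5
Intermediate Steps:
q(c, W) = 2 + c (q(c, W) = c + 2 = 2 + c)
Z = 399/2 (Z = -4 + (½)*407 = -4 + 407/2 = 399/2 ≈ 199.50)
b = 3 (b = 3 + 5*0 = 3 + 0 = 3)
N = -908106 (N = -3*302702 = -908106)
T(L) = -3/7 + 2*L/7 (T(L) = -((-4 + (2 + 0))*L + 3)/7 = -((-4 + 2)*L + 3)/7 = -(-2*L + 3)/7 = -(3 - 2*L)/7 = -3/7 + 2*L/7)
T(Z) - N = (-3/7 + (2/7)*(399/2)) - 1*(-908106) = (-3/7 + 57) + 908106 = 396/7 + 908106 = 6357138/7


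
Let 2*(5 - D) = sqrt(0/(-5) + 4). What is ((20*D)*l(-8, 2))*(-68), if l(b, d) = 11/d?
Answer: -29920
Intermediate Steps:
D = 4 (D = 5 - sqrt(0/(-5) + 4)/2 = 5 - sqrt(0*(-1/5) + 4)/2 = 5 - sqrt(0 + 4)/2 = 5 - sqrt(4)/2 = 5 - 1/2*2 = 5 - 1 = 4)
((20*D)*l(-8, 2))*(-68) = ((20*4)*(11/2))*(-68) = (80*(11*(1/2)))*(-68) = (80*(11/2))*(-68) = 440*(-68) = -29920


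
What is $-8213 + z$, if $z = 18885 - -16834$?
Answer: $27506$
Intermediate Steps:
$z = 35719$ ($z = 18885 + 16834 = 35719$)
$-8213 + z = -8213 + 35719 = 27506$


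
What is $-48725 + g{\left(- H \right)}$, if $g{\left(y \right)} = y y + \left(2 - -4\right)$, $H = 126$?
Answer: $-32843$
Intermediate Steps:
$g{\left(y \right)} = 6 + y^{2}$ ($g{\left(y \right)} = y^{2} + \left(2 + 4\right) = y^{2} + 6 = 6 + y^{2}$)
$-48725 + g{\left(- H \right)} = -48725 + \left(6 + \left(\left(-1\right) 126\right)^{2}\right) = -48725 + \left(6 + \left(-126\right)^{2}\right) = -48725 + \left(6 + 15876\right) = -48725 + 15882 = -32843$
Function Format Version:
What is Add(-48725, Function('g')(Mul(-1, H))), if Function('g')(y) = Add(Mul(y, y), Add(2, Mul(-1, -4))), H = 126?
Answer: -32843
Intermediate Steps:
Function('g')(y) = Add(6, Pow(y, 2)) (Function('g')(y) = Add(Pow(y, 2), Add(2, 4)) = Add(Pow(y, 2), 6) = Add(6, Pow(y, 2)))
Add(-48725, Function('g')(Mul(-1, H))) = Add(-48725, Add(6, Pow(Mul(-1, 126), 2))) = Add(-48725, Add(6, Pow(-126, 2))) = Add(-48725, Add(6, 15876)) = Add(-48725, 15882) = -32843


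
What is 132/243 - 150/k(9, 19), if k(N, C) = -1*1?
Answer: 12194/81 ≈ 150.54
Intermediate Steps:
k(N, C) = -1
132/243 - 150/k(9, 19) = 132/243 - 150/(-1) = 132*(1/243) - 150*(-1) = 44/81 + 150 = 12194/81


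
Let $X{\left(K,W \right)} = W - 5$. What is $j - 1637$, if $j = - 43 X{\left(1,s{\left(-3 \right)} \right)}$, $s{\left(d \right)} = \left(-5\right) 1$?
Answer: $-1207$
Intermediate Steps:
$s{\left(d \right)} = -5$
$X{\left(K,W \right)} = -5 + W$
$j = 430$ ($j = - 43 \left(-5 - 5\right) = \left(-43\right) \left(-10\right) = 430$)
$j - 1637 = 430 - 1637 = -1207$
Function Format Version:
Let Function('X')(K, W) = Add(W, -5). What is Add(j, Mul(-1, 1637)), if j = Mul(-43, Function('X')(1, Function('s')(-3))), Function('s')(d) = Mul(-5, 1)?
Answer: -1207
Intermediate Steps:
Function('s')(d) = -5
Function('X')(K, W) = Add(-5, W)
j = 430 (j = Mul(-43, Add(-5, -5)) = Mul(-43, -10) = 430)
Add(j, Mul(-1, 1637)) = Add(430, Mul(-1, 1637)) = Add(430, -1637) = -1207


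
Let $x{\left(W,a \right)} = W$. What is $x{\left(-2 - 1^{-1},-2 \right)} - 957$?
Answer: $-960$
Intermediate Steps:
$x{\left(-2 - 1^{-1},-2 \right)} - 957 = \left(-2 - 1^{-1}\right) - 957 = \left(-2 - 1\right) - 957 = -3 - 957 = -960$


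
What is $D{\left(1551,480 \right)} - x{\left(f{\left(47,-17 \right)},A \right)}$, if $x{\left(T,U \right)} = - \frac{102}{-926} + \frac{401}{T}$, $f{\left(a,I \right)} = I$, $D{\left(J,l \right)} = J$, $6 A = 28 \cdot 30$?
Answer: $\frac{12392717}{7871} \approx 1574.5$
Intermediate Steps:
$A = 140$ ($A = \frac{28 \cdot 30}{6} = \frac{1}{6} \cdot 840 = 140$)
$x{\left(T,U \right)} = \frac{51}{463} + \frac{401}{T}$ ($x{\left(T,U \right)} = \left(-102\right) \left(- \frac{1}{926}\right) + \frac{401}{T} = \frac{51}{463} + \frac{401}{T}$)
$D{\left(1551,480 \right)} - x{\left(f{\left(47,-17 \right)},A \right)} = 1551 - \left(\frac{51}{463} + \frac{401}{-17}\right) = 1551 - \left(\frac{51}{463} + 401 \left(- \frac{1}{17}\right)\right) = 1551 - \left(\frac{51}{463} - \frac{401}{17}\right) = 1551 - - \frac{184796}{7871} = 1551 + \frac{184796}{7871} = \frac{12392717}{7871}$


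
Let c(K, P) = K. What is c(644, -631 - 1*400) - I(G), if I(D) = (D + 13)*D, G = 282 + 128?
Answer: -172786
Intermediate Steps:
G = 410
I(D) = D*(13 + D) (I(D) = (13 + D)*D = D*(13 + D))
c(644, -631 - 1*400) - I(G) = 644 - 410*(13 + 410) = 644 - 410*423 = 644 - 1*173430 = 644 - 173430 = -172786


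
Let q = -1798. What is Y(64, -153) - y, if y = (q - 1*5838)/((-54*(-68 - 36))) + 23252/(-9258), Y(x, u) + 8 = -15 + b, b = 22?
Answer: 6220183/2166372 ≈ 2.8712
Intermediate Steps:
Y(x, u) = -1 (Y(x, u) = -8 + (-15 + 22) = -8 + 7 = -1)
y = -8386555/2166372 (y = (-1798 - 1*5838)/((-54*(-68 - 36))) + 23252/(-9258) = (-1798 - 5838)/((-54*(-104))) + 23252*(-1/9258) = -7636/5616 - 11626/4629 = -7636*1/5616 - 11626/4629 = -1909/1404 - 11626/4629 = -8386555/2166372 ≈ -3.8712)
Y(64, -153) - y = -1 - 1*(-8386555/2166372) = -1 + 8386555/2166372 = 6220183/2166372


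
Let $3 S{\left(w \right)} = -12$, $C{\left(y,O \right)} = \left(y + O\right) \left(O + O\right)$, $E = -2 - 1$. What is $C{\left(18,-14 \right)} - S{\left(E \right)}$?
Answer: $-108$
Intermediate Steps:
$E = -3$
$C{\left(y,O \right)} = 2 O \left(O + y\right)$ ($C{\left(y,O \right)} = \left(O + y\right) 2 O = 2 O \left(O + y\right)$)
$S{\left(w \right)} = -4$ ($S{\left(w \right)} = \frac{1}{3} \left(-12\right) = -4$)
$C{\left(18,-14 \right)} - S{\left(E \right)} = 2 \left(-14\right) \left(-14 + 18\right) - -4 = 2 \left(-14\right) 4 + 4 = -112 + 4 = -108$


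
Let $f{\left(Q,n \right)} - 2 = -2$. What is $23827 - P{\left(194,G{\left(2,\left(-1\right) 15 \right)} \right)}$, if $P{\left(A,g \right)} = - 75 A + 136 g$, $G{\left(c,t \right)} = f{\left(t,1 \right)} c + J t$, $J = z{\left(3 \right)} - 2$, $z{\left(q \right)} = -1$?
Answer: $32257$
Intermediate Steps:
$f{\left(Q,n \right)} = 0$ ($f{\left(Q,n \right)} = 2 - 2 = 0$)
$J = -3$ ($J = -1 - 2 = -3$)
$G{\left(c,t \right)} = - 3 t$ ($G{\left(c,t \right)} = 0 c - 3 t = 0 - 3 t = - 3 t$)
$23827 - P{\left(194,G{\left(2,\left(-1\right) 15 \right)} \right)} = 23827 - \left(\left(-75\right) 194 + 136 \left(- 3 \left(\left(-1\right) 15\right)\right)\right) = 23827 - \left(-14550 + 136 \left(\left(-3\right) \left(-15\right)\right)\right) = 23827 - \left(-14550 + 136 \cdot 45\right) = 23827 - \left(-14550 + 6120\right) = 23827 - -8430 = 23827 + 8430 = 32257$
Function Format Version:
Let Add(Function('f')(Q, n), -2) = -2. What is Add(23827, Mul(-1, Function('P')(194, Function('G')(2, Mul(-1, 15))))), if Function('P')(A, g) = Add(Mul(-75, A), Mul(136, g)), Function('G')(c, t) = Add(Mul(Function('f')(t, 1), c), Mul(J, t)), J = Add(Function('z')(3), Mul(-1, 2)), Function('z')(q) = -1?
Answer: 32257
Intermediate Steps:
Function('f')(Q, n) = 0 (Function('f')(Q, n) = Add(2, -2) = 0)
J = -3 (J = Add(-1, Mul(-1, 2)) = Add(-1, -2) = -3)
Function('G')(c, t) = Mul(-3, t) (Function('G')(c, t) = Add(Mul(0, c), Mul(-3, t)) = Add(0, Mul(-3, t)) = Mul(-3, t))
Add(23827, Mul(-1, Function('P')(194, Function('G')(2, Mul(-1, 15))))) = Add(23827, Mul(-1, Add(Mul(-75, 194), Mul(136, Mul(-3, Mul(-1, 15)))))) = Add(23827, Mul(-1, Add(-14550, Mul(136, Mul(-3, -15))))) = Add(23827, Mul(-1, Add(-14550, Mul(136, 45)))) = Add(23827, Mul(-1, Add(-14550, 6120))) = Add(23827, Mul(-1, -8430)) = Add(23827, 8430) = 32257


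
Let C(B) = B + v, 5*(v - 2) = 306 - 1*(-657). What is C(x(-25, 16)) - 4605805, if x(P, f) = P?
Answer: -23028177/5 ≈ -4.6056e+6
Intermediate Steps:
v = 973/5 (v = 2 + (306 - 1*(-657))/5 = 2 + (306 + 657)/5 = 2 + (⅕)*963 = 2 + 963/5 = 973/5 ≈ 194.60)
C(B) = 973/5 + B (C(B) = B + 973/5 = 973/5 + B)
C(x(-25, 16)) - 4605805 = (973/5 - 25) - 4605805 = 848/5 - 4605805 = -23028177/5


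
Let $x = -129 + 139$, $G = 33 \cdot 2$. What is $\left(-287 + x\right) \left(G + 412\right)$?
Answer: $-132406$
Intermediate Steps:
$G = 66$
$x = 10$
$\left(-287 + x\right) \left(G + 412\right) = \left(-287 + 10\right) \left(66 + 412\right) = \left(-277\right) 478 = -132406$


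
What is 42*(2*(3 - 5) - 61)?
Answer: -2730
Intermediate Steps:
42*(2*(3 - 5) - 61) = 42*(2*(-2) - 61) = 42*(-4 - 61) = 42*(-65) = -2730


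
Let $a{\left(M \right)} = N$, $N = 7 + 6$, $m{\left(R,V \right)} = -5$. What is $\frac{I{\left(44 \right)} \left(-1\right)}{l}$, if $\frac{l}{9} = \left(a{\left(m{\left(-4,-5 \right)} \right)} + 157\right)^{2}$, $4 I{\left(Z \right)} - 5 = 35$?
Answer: $- \frac{1}{26010} \approx -3.8447 \cdot 10^{-5}$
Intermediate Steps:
$N = 13$
$a{\left(M \right)} = 13$
$I{\left(Z \right)} = 10$ ($I{\left(Z \right)} = \frac{5}{4} + \frac{1}{4} \cdot 35 = \frac{5}{4} + \frac{35}{4} = 10$)
$l = 260100$ ($l = 9 \left(13 + 157\right)^{2} = 9 \cdot 170^{2} = 9 \cdot 28900 = 260100$)
$\frac{I{\left(44 \right)} \left(-1\right)}{l} = \frac{10 \left(-1\right)}{260100} = \left(-10\right) \frac{1}{260100} = - \frac{1}{26010}$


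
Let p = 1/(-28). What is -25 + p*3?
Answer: -703/28 ≈ -25.107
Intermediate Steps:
p = -1/28 ≈ -0.035714
-25 + p*3 = -25 - 1/28*3 = -25 - 3/28 = -703/28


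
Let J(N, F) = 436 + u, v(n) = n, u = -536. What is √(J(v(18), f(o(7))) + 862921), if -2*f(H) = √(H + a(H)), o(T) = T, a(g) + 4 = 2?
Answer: 3*√95869 ≈ 928.88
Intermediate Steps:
a(g) = -2 (a(g) = -4 + 2 = -2)
f(H) = -√(-2 + H)/2 (f(H) = -√(H - 2)/2 = -√(-2 + H)/2)
J(N, F) = -100 (J(N, F) = 436 - 536 = -100)
√(J(v(18), f(o(7))) + 862921) = √(-100 + 862921) = √862821 = 3*√95869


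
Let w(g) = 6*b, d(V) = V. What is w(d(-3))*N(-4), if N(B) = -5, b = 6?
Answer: -180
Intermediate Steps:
w(g) = 36 (w(g) = 6*6 = 36)
w(d(-3))*N(-4) = 36*(-5) = -180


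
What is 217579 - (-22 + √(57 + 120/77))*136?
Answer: 220571 - 408*√38577/77 ≈ 2.1953e+5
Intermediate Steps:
217579 - (-22 + √(57 + 120/77))*136 = 217579 - (-22 + √(4509/77))*136 = 217579 - (-22 + 3*√38577/77)*136 = 217579 - (-2992 + 408*√38577/77) = 217579 + (2992 - 408*√38577/77) = 220571 - 408*√38577/77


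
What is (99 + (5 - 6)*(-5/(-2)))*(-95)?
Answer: -18335/2 ≈ -9167.5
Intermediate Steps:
(99 + (5 - 6)*(-5/(-2)))*(-95) = (99 - (-5)*(-1)/2)*(-95) = (99 - 1*5/2)*(-95) = (99 - 5/2)*(-95) = (193/2)*(-95) = -18335/2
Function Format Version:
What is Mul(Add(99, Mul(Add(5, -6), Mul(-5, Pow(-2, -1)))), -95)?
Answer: Rational(-18335, 2) ≈ -9167.5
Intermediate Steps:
Mul(Add(99, Mul(Add(5, -6), Mul(-5, Pow(-2, -1)))), -95) = Mul(Add(99, Mul(-1, Mul(-5, Rational(-1, 2)))), -95) = Mul(Add(99, Mul(-1, Rational(5, 2))), -95) = Mul(Add(99, Rational(-5, 2)), -95) = Mul(Rational(193, 2), -95) = Rational(-18335, 2)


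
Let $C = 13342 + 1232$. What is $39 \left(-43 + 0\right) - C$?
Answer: $-16251$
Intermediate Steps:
$C = 14574$
$39 \left(-43 + 0\right) - C = 39 \left(-43 + 0\right) - 14574 = 39 \left(-43\right) - 14574 = -1677 - 14574 = -16251$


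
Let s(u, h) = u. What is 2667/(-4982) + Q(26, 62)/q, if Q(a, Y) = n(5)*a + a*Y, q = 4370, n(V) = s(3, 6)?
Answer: -323521/2177134 ≈ -0.14860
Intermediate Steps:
n(V) = 3
Q(a, Y) = 3*a + Y*a (Q(a, Y) = 3*a + a*Y = 3*a + Y*a)
2667/(-4982) + Q(26, 62)/q = 2667/(-4982) + (26*(3 + 62))/4370 = 2667*(-1/4982) + (26*65)*(1/4370) = -2667/4982 + 1690*(1/4370) = -2667/4982 + 169/437 = -323521/2177134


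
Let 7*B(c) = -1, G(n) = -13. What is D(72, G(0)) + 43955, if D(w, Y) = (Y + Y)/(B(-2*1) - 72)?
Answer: 22197457/505 ≈ 43955.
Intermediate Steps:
B(c) = -⅐ (B(c) = (⅐)*(-1) = -⅐)
D(w, Y) = -14*Y/505 (D(w, Y) = (Y + Y)/(-⅐ - 72) = (2*Y)/(-505/7) = (2*Y)*(-7/505) = -14*Y/505)
D(72, G(0)) + 43955 = -14/505*(-13) + 43955 = 182/505 + 43955 = 22197457/505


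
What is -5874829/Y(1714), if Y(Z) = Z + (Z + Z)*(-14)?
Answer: 5874829/46278 ≈ 126.95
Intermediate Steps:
Y(Z) = -27*Z (Y(Z) = Z + (2*Z)*(-14) = Z - 28*Z = -27*Z)
-5874829/Y(1714) = -5874829/((-27*1714)) = -5874829/(-46278) = -5874829*(-1/46278) = 5874829/46278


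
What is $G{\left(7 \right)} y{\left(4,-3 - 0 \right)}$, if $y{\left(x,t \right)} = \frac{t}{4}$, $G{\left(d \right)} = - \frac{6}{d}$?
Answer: $\frac{9}{14} \approx 0.64286$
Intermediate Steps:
$y{\left(x,t \right)} = \frac{t}{4}$ ($y{\left(x,t \right)} = t \frac{1}{4} = \frac{t}{4}$)
$G{\left(7 \right)} y{\left(4,-3 - 0 \right)} = - \frac{6}{7} \frac{-3 - 0}{4} = \left(-6\right) \frac{1}{7} \frac{-3 + 0}{4} = - \frac{6 \cdot \frac{1}{4} \left(-3\right)}{7} = \left(- \frac{6}{7}\right) \left(- \frac{3}{4}\right) = \frac{9}{14}$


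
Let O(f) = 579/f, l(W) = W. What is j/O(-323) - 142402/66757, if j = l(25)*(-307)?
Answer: 165409821167/38652303 ≈ 4279.4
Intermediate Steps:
j = -7675 (j = 25*(-307) = -7675)
j/O(-323) - 142402/66757 = -7675/(579/(-323)) - 142402/66757 = -7675/(579*(-1/323)) - 142402*1/66757 = -7675/(-579/323) - 142402/66757 = -7675*(-323/579) - 142402/66757 = 2479025/579 - 142402/66757 = 165409821167/38652303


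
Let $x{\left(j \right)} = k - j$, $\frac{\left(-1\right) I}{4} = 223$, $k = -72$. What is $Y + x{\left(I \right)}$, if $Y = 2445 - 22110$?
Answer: $-18845$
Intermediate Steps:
$I = -892$ ($I = \left(-4\right) 223 = -892$)
$Y = -19665$
$x{\left(j \right)} = -72 - j$
$Y + x{\left(I \right)} = -19665 - -820 = -19665 + \left(-72 + 892\right) = -19665 + 820 = -18845$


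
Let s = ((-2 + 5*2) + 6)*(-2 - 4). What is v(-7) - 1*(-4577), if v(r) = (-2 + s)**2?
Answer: 11973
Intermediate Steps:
s = -84 (s = ((-2 + 10) + 6)*(-6) = (8 + 6)*(-6) = 14*(-6) = -84)
v(r) = 7396 (v(r) = (-2 - 84)**2 = (-86)**2 = 7396)
v(-7) - 1*(-4577) = 7396 - 1*(-4577) = 7396 + 4577 = 11973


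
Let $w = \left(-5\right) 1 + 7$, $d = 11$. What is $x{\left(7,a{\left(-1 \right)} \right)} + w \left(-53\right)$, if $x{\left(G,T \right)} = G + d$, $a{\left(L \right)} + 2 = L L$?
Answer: $-88$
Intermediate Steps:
$a{\left(L \right)} = -2 + L^{2}$ ($a{\left(L \right)} = -2 + L L = -2 + L^{2}$)
$x{\left(G,T \right)} = 11 + G$ ($x{\left(G,T \right)} = G + 11 = 11 + G$)
$w = 2$ ($w = -5 + 7 = 2$)
$x{\left(7,a{\left(-1 \right)} \right)} + w \left(-53\right) = \left(11 + 7\right) + 2 \left(-53\right) = 18 - 106 = -88$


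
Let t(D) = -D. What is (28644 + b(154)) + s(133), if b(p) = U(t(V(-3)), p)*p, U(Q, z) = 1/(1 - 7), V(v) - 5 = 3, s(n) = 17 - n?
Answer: 85507/3 ≈ 28502.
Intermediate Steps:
V(v) = 8 (V(v) = 5 + 3 = 8)
U(Q, z) = -⅙ (U(Q, z) = 1/(-6) = -⅙)
b(p) = -p/6
(28644 + b(154)) + s(133) = (28644 - ⅙*154) + (17 - 1*133) = (28644 - 77/3) + (17 - 133) = 85855/3 - 116 = 85507/3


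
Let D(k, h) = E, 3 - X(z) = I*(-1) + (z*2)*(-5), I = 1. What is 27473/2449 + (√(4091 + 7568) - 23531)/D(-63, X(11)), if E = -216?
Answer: 63561587/528984 - √11659/216 ≈ 119.66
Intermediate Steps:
X(z) = 4 + 10*z (X(z) = 3 - (1*(-1) + (z*2)*(-5)) = 3 - (-1 + (2*z)*(-5)) = 3 - (-1 - 10*z) = 3 + (1 + 10*z) = 4 + 10*z)
D(k, h) = -216
27473/2449 + (√(4091 + 7568) - 23531)/D(-63, X(11)) = 27473/2449 + (√(4091 + 7568) - 23531)/(-216) = 27473*(1/2449) + (√11659 - 23531)*(-1/216) = 27473/2449 + (-23531 + √11659)*(-1/216) = 27473/2449 + (23531/216 - √11659/216) = 63561587/528984 - √11659/216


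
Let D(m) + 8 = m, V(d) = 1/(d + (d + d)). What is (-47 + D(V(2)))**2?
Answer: 108241/36 ≈ 3006.7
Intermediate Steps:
V(d) = 1/(3*d) (V(d) = 1/(d + 2*d) = 1/(3*d))
D(m) = -8 + m
(-47 + D(V(2)))**2 = (-47 + (-8 + (1/3)/2))**2 = (-47 + (-8 + (1/3)*(1/2)))**2 = (-47 + (-8 + 1/6))**2 = (-47 - 47/6)**2 = (-329/6)**2 = 108241/36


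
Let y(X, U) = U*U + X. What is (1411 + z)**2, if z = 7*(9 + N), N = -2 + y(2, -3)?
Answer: 2362369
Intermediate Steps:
y(X, U) = X + U**2 (y(X, U) = U**2 + X = X + U**2)
N = 9 (N = -2 + (2 + (-3)**2) = -2 + (2 + 9) = -2 + 11 = 9)
z = 126 (z = 7*(9 + 9) = 7*18 = 126)
(1411 + z)**2 = (1411 + 126)**2 = 1537**2 = 2362369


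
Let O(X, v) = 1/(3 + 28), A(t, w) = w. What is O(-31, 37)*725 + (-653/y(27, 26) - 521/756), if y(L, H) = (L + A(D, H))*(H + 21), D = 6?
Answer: 1309781251/58379076 ≈ 22.436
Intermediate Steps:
O(X, v) = 1/31
y(L, H) = (21 + H)*(H + L) (y(L, H) = (L + H)*(H + 21) = (H + L)*(21 + H) = (21 + H)*(H + L))
O(-31, 37)*725 + (-653/y(27, 26) - 521/756) = (1/31)*725 + (-653/(26² + 21*26 + 21*27 + 26*27) - 521/756) = 725/31 + (-653/(676 + 546 + 567 + 702) - 521*1/756) = 725/31 + (-653/2491 - 521/756) = 725/31 - 1791479/1883196 = 1309781251/58379076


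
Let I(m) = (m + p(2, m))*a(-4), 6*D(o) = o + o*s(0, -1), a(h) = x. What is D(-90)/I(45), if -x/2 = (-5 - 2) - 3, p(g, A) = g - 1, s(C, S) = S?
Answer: 0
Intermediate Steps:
p(g, A) = -1 + g
x = 20 (x = -2*((-5 - 2) - 3) = -2*(-7 - 3) = -2*(-10) = 20)
a(h) = 20
D(o) = 0 (D(o) = (o + o*(-1))/6 = (o - o)/6 = (⅙)*0 = 0)
I(m) = 20 + 20*m (I(m) = (m + (-1 + 2))*20 = (m + 1)*20 = (1 + m)*20 = 20 + 20*m)
D(-90)/I(45) = 0/(20 + 20*45) = 0/(20 + 900) = 0/920 = 0*(1/920) = 0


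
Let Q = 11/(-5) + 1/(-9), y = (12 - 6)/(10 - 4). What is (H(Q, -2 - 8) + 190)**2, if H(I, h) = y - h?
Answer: 40401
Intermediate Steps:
y = 1 (y = 6/6 = 6*(1/6) = 1)
Q = -104/45 (Q = 11*(-1/5) + 1*(-1/9) = -11/5 - 1/9 = -104/45 ≈ -2.3111)
H(I, h) = 1 - h
(H(Q, -2 - 8) + 190)**2 = ((1 - (-2 - 8)) + 190)**2 = ((1 - 1*(-10)) + 190)**2 = ((1 + 10) + 190)**2 = (11 + 190)**2 = 201**2 = 40401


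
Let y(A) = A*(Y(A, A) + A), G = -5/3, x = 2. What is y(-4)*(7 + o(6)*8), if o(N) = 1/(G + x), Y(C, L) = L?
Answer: 992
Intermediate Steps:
G = -5/3 (G = -5*⅓ = -5/3 ≈ -1.6667)
o(N) = 3 (o(N) = 1/(-5/3 + 2) = 1/(⅓) = 3)
y(A) = 2*A² (y(A) = A*(A + A) = A*(2*A) = 2*A²)
y(-4)*(7 + o(6)*8) = (2*(-4)²)*(7 + 3*8) = (2*16)*(7 + 24) = 32*31 = 992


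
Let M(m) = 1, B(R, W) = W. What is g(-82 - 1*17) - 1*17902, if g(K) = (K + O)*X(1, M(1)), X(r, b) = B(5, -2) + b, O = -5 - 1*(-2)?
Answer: -17800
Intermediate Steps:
O = -3 (O = -5 + 2 = -3)
X(r, b) = -2 + b
g(K) = 3 - K (g(K) = (K - 3)*(-2 + 1) = (-3 + K)*(-1) = 3 - K)
g(-82 - 1*17) - 1*17902 = (3 - (-82 - 1*17)) - 1*17902 = (3 - (-82 - 17)) - 17902 = (3 - 1*(-99)) - 17902 = (3 + 99) - 17902 = 102 - 17902 = -17800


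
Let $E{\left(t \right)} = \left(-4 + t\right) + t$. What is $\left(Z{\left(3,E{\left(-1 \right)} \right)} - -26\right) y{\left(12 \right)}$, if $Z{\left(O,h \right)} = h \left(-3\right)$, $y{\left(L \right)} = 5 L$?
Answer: $2640$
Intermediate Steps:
$E{\left(t \right)} = -4 + 2 t$
$Z{\left(O,h \right)} = - 3 h$
$\left(Z{\left(3,E{\left(-1 \right)} \right)} - -26\right) y{\left(12 \right)} = \left(- 3 \left(-4 + 2 \left(-1\right)\right) - -26\right) 5 \cdot 12 = \left(- 3 \left(-4 - 2\right) + 26\right) 60 = \left(\left(-3\right) \left(-6\right) + 26\right) 60 = \left(18 + 26\right) 60 = 44 \cdot 60 = 2640$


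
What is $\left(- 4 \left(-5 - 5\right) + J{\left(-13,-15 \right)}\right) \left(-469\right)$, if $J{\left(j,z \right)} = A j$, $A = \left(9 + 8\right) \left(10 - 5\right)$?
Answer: $499485$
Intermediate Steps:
$A = 85$ ($A = 17 \cdot 5 = 85$)
$J{\left(j,z \right)} = 85 j$
$\left(- 4 \left(-5 - 5\right) + J{\left(-13,-15 \right)}\right) \left(-469\right) = \left(- 4 \left(-5 - 5\right) + 85 \left(-13\right)\right) \left(-469\right) = \left(\left(-4\right) \left(-10\right) - 1105\right) \left(-469\right) = \left(40 - 1105\right) \left(-469\right) = \left(-1065\right) \left(-469\right) = 499485$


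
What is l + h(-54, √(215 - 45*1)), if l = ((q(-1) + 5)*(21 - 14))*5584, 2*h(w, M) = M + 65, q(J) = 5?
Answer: 781825/2 + √170/2 ≈ 3.9092e+5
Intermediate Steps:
h(w, M) = 65/2 + M/2 (h(w, M) = (M + 65)/2 = (65 + M)/2 = 65/2 + M/2)
l = 390880 (l = ((5 + 5)*(21 - 14))*5584 = (10*7)*5584 = 70*5584 = 390880)
l + h(-54, √(215 - 45*1)) = 390880 + (65/2 + √(215 - 45*1)/2) = 390880 + (65/2 + √(215 - 45)/2) = 390880 + (65/2 + √170/2) = 781825/2 + √170/2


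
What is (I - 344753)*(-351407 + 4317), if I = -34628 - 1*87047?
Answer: 161892494520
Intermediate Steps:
I = -121675 (I = -34628 - 87047 = -121675)
(I - 344753)*(-351407 + 4317) = (-121675 - 344753)*(-351407 + 4317) = -466428*(-347090) = 161892494520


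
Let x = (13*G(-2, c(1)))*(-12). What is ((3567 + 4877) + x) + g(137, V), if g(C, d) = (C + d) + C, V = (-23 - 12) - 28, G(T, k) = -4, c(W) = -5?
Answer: 9279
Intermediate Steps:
V = -63 (V = -35 - 28 = -63)
g(C, d) = d + 2*C
x = 624 (x = (13*(-4))*(-12) = -52*(-12) = 624)
((3567 + 4877) + x) + g(137, V) = ((3567 + 4877) + 624) + (-63 + 2*137) = (8444 + 624) + (-63 + 274) = 9068 + 211 = 9279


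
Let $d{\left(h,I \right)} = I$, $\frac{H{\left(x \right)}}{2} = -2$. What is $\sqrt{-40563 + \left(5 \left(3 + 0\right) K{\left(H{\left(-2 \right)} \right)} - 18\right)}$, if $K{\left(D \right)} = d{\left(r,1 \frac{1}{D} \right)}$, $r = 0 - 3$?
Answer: $\frac{i \sqrt{162339}}{2} \approx 201.46 i$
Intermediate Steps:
$H{\left(x \right)} = -4$ ($H{\left(x \right)} = 2 \left(-2\right) = -4$)
$r = -3$ ($r = 0 - 3 = -3$)
$K{\left(D \right)} = \frac{1}{D}$ ($K{\left(D \right)} = 1 \frac{1}{D} = \frac{1}{D}$)
$\sqrt{-40563 + \left(5 \left(3 + 0\right) K{\left(H{\left(-2 \right)} \right)} - 18\right)} = \sqrt{-40563 - \left(18 - \frac{5 \left(3 + 0\right)}{-4}\right)} = \sqrt{-40563 - \left(18 - 5 \cdot 3 \left(- \frac{1}{4}\right)\right)} = \sqrt{-40563 + \left(15 \left(- \frac{1}{4}\right) - 18\right)} = \sqrt{-40563 - \frac{87}{4}} = \sqrt{- \frac{162339}{4}} = \frac{i \sqrt{162339}}{2}$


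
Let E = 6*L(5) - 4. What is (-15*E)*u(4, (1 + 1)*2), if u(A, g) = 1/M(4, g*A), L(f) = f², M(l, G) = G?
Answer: -1095/8 ≈ -136.88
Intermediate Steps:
u(A, g) = 1/(A*g) (u(A, g) = 1/(g*A) = 1/(A*g))
E = 146 (E = 6*5² - 4 = 6*25 - 4 = 150 - 4 = 146)
(-15*E)*u(4, (1 + 1)*2) = (-15*146)*(1/(4*(((1 + 1)*2)))) = -1095/(2*(2*2)) = -1095/(2*4) = -2190*1/16 = -1095/8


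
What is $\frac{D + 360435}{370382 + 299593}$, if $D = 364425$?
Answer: $\frac{48324}{44665} \approx 1.0819$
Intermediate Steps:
$\frac{D + 360435}{370382 + 299593} = \frac{364425 + 360435}{370382 + 299593} = \frac{724860}{669975} = 724860 \cdot \frac{1}{669975} = \frac{48324}{44665}$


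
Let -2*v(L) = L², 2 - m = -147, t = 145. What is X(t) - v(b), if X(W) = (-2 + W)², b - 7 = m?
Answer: 32617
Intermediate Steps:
m = 149 (m = 2 - 1*(-147) = 2 + 147 = 149)
b = 156 (b = 7 + 149 = 156)
v(L) = -L²/2
X(t) - v(b) = (-2 + 145)² - (-1)*156²/2 = 143² - (-1)*24336/2 = 20449 - 1*(-12168) = 20449 + 12168 = 32617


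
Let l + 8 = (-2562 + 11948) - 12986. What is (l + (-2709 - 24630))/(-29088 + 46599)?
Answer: -30947/17511 ≈ -1.7673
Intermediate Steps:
l = -3608 (l = -8 + ((-2562 + 11948) - 12986) = -8 + (9386 - 12986) = -8 - 3600 = -3608)
(l + (-2709 - 24630))/(-29088 + 46599) = (-3608 + (-2709 - 24630))/(-29088 + 46599) = (-3608 - 27339)/17511 = -30947*1/17511 = -30947/17511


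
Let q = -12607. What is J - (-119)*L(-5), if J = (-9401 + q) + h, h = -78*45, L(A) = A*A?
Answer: -22543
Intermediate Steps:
L(A) = A²
h = -3510
J = -25518 (J = (-9401 - 12607) - 3510 = -22008 - 3510 = -25518)
J - (-119)*L(-5) = -25518 - (-119)*(-5)² = -25518 - (-119)*25 = -25518 - 1*(-2975) = -25518 + 2975 = -22543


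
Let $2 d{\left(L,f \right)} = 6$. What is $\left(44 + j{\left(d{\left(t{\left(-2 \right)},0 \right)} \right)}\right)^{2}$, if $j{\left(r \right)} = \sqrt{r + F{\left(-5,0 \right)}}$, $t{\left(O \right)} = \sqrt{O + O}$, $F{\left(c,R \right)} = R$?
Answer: $\left(44 + \sqrt{3}\right)^{2} \approx 2091.4$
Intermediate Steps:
$t{\left(O \right)} = \sqrt{2} \sqrt{O}$ ($t{\left(O \right)} = \sqrt{2 O} = \sqrt{2} \sqrt{O}$)
$d{\left(L,f \right)} = 3$ ($d{\left(L,f \right)} = \frac{1}{2} \cdot 6 = 3$)
$j{\left(r \right)} = \sqrt{r}$ ($j{\left(r \right)} = \sqrt{r + 0} = \sqrt{r}$)
$\left(44 + j{\left(d{\left(t{\left(-2 \right)},0 \right)} \right)}\right)^{2} = \left(44 + \sqrt{3}\right)^{2}$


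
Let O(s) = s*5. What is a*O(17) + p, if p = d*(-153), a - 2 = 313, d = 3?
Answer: 26316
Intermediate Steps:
a = 315 (a = 2 + 313 = 315)
O(s) = 5*s
p = -459 (p = 3*(-153) = -459)
a*O(17) + p = 315*(5*17) - 459 = 315*85 - 459 = 26775 - 459 = 26316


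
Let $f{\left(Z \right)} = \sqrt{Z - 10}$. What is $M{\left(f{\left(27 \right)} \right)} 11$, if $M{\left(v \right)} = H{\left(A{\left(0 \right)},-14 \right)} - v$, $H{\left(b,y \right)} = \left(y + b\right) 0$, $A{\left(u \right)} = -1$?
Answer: $- 11 \sqrt{17} \approx -45.354$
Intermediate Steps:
$f{\left(Z \right)} = \sqrt{-10 + Z}$
$H{\left(b,y \right)} = 0$ ($H{\left(b,y \right)} = \left(b + y\right) 0 = 0$)
$M{\left(v \right)} = - v$ ($M{\left(v \right)} = 0 - v = - v$)
$M{\left(f{\left(27 \right)} \right)} 11 = - \sqrt{-10 + 27} \cdot 11 = - \sqrt{17} \cdot 11 = - 11 \sqrt{17}$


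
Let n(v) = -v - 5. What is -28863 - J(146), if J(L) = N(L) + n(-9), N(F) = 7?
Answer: -28874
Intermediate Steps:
n(v) = -5 - v
J(L) = 11 (J(L) = 7 + (-5 - 1*(-9)) = 7 + (-5 + 9) = 7 + 4 = 11)
-28863 - J(146) = -28863 - 1*11 = -28863 - 11 = -28874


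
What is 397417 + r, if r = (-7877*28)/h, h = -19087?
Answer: 7585718835/19087 ≈ 3.9743e+5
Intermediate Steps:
r = 220556/19087 (r = -7877*28/(-19087) = -220556*(-1/19087) = 220556/19087 ≈ 11.555)
397417 + r = 397417 + 220556/19087 = 7585718835/19087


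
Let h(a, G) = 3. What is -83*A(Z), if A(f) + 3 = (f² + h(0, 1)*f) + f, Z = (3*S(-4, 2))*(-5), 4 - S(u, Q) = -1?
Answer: -441726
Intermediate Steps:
S(u, Q) = 5 (S(u, Q) = 4 - 1*(-1) = 4 + 1 = 5)
Z = -75 (Z = (3*5)*(-5) = 15*(-5) = -75)
A(f) = -3 + f² + 4*f (A(f) = -3 + ((f² + 3*f) + f) = -3 + (f² + 4*f) = -3 + f² + 4*f)
-83*A(Z) = -83*(-3 + (-75)² + 4*(-75)) = -83*(-3 + 5625 - 300) = -83*5322 = -441726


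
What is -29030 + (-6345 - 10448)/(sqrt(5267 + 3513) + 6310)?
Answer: -16510178049/568676 + 2399*sqrt(2195)/2843380 ≈ -29033.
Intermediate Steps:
-29030 + (-6345 - 10448)/(sqrt(5267 + 3513) + 6310) = -29030 - 16793/(sqrt(8780) + 6310) = -29030 - 16793/(2*sqrt(2195) + 6310) = -29030 - 16793/(6310 + 2*sqrt(2195))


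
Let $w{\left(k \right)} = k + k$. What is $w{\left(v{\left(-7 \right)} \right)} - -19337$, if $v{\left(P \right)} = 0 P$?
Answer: $19337$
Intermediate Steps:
$v{\left(P \right)} = 0$
$w{\left(k \right)} = 2 k$
$w{\left(v{\left(-7 \right)} \right)} - -19337 = 2 \cdot 0 - -19337 = 0 + 19337 = 19337$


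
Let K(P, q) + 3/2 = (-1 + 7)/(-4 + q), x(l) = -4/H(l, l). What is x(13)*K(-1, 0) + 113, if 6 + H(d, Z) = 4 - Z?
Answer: 561/5 ≈ 112.20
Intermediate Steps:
H(d, Z) = -2 - Z (H(d, Z) = -6 + (4 - Z) = -2 - Z)
x(l) = -4/(-2 - l)
K(P, q) = -3/2 + 6/(-4 + q) (K(P, q) = -3/2 + (-1 + 7)/(-4 + q) = -3/2 + 6/(-4 + q))
x(13)*K(-1, 0) + 113 = (4/(2 + 13))*(3*(8 - 1*0)/(2*(-4 + 0))) + 113 = (4/15)*((3/2)*(8 + 0)/(-4)) + 113 = (4*(1/15))*((3/2)*(-¼)*8) + 113 = (4/15)*(-3) + 113 = -⅘ + 113 = 561/5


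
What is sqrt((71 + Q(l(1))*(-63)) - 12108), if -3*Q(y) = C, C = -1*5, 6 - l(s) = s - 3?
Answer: I*sqrt(12142) ≈ 110.19*I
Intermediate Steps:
l(s) = 9 - s (l(s) = 6 - (s - 3) = 6 - (-3 + s) = 6 + (3 - s) = 9 - s)
C = -5
Q(y) = 5/3 (Q(y) = -1/3*(-5) = 5/3)
sqrt((71 + Q(l(1))*(-63)) - 12108) = sqrt((71 + (5/3)*(-63)) - 12108) = sqrt((71 - 105) - 12108) = sqrt(-34 - 12108) = sqrt(-12142) = I*sqrt(12142)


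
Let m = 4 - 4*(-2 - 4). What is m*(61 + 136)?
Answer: 5516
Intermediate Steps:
m = 28 (m = 4 - 4*(-6) = 4 + 24 = 28)
m*(61 + 136) = 28*(61 + 136) = 28*197 = 5516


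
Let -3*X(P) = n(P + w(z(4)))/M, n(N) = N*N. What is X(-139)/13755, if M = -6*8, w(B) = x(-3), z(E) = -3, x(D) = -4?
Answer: 20449/1980720 ≈ 0.010324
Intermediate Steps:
w(B) = -4
M = -48
n(N) = N²
X(P) = (-4 + P)²/144 (X(P) = -(P - 4)²/(3*(-48)) = -(-4 + P)²*(-1)/(3*48) = -(-1)*(-4 + P)²/144 = (-4 + P)²/144)
X(-139)/13755 = ((-4 - 139)²/144)/13755 = ((1/144)*(-143)²)*(1/13755) = ((1/144)*20449)*(1/13755) = (20449/144)*(1/13755) = 20449/1980720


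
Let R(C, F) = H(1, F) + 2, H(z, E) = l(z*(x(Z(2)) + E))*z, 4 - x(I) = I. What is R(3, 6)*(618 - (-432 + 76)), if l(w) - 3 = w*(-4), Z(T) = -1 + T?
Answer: -30194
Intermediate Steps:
x(I) = 4 - I
l(w) = 3 - 4*w (l(w) = 3 + w*(-4) = 3 - 4*w)
H(z, E) = z*(3 - 4*z*(3 + E)) (H(z, E) = (3 - 4*z*((4 - (-1 + 2)) + E))*z = (3 - 4*z*((4 - 1*1) + E))*z = (3 - 4*z*((4 - 1) + E))*z = (3 - 4*z*(3 + E))*z = z*(3 - 4*z*(3 + E)))
R(C, F) = -7 - 4*F (R(C, F) = -1*1*(-3 + 4*1*(3 + F)) + 2 = -1*1*(-3 + (12 + 4*F)) + 2 = -1*1*(9 + 4*F) + 2 = (-9 - 4*F) + 2 = -7 - 4*F)
R(3, 6)*(618 - (-432 + 76)) = (-7 - 4*6)*(618 - (-432 + 76)) = (-7 - 24)*(618 - 1*(-356)) = -31*(618 + 356) = -31*974 = -30194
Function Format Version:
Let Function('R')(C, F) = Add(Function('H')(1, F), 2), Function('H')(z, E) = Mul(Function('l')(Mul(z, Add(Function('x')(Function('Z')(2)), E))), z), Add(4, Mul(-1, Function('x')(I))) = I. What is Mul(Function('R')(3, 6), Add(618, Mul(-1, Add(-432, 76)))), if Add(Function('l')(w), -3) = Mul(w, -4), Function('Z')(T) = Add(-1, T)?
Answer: -30194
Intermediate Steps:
Function('x')(I) = Add(4, Mul(-1, I))
Function('l')(w) = Add(3, Mul(-4, w)) (Function('l')(w) = Add(3, Mul(w, -4)) = Add(3, Mul(-4, w)))
Function('H')(z, E) = Mul(z, Add(3, Mul(-4, z, Add(3, E)))) (Function('H')(z, E) = Mul(Add(3, Mul(-4, Mul(z, Add(Add(4, Mul(-1, Add(-1, 2))), E)))), z) = Mul(Add(3, Mul(-4, Mul(z, Add(Add(4, Mul(-1, 1)), E)))), z) = Mul(Add(3, Mul(-4, Mul(z, Add(Add(4, -1), E)))), z) = Mul(Add(3, Mul(-4, Mul(z, Add(3, E)))), z) = Mul(Add(3, Mul(-4, z, Add(3, E))), z) = Mul(z, Add(3, Mul(-4, z, Add(3, E)))))
Function('R')(C, F) = Add(-7, Mul(-4, F)) (Function('R')(C, F) = Add(Mul(-1, 1, Add(-3, Mul(4, 1, Add(3, F)))), 2) = Add(Mul(-1, 1, Add(-3, Add(12, Mul(4, F)))), 2) = Add(Mul(-1, 1, Add(9, Mul(4, F))), 2) = Add(Add(-9, Mul(-4, F)), 2) = Add(-7, Mul(-4, F)))
Mul(Function('R')(3, 6), Add(618, Mul(-1, Add(-432, 76)))) = Mul(Add(-7, Mul(-4, 6)), Add(618, Mul(-1, Add(-432, 76)))) = Mul(Add(-7, -24), Add(618, Mul(-1, -356))) = Mul(-31, Add(618, 356)) = Mul(-31, 974) = -30194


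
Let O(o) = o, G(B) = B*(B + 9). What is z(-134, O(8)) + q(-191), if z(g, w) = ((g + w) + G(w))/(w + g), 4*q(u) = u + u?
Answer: -12043/126 ≈ -95.579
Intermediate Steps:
G(B) = B*(9 + B)
q(u) = u/2 (q(u) = (u + u)/4 = (2*u)/4 = u/2)
z(g, w) = (g + w + w*(9 + w))/(g + w) (z(g, w) = ((g + w) + w*(9 + w))/(w + g) = (g + w + w*(9 + w))/(g + w))
z(-134, O(8)) + q(-191) = (-134 + 8 + 8*(9 + 8))/(-134 + 8) + (½)*(-191) = (-134 + 8 + 8*17)/(-126) - 191/2 = -(-134 + 8 + 136)/126 - 191/2 = -1/126*10 - 191/2 = -5/63 - 191/2 = -12043/126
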